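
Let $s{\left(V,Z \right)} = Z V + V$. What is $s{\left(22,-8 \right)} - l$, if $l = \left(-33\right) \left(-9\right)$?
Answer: $-451$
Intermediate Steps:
$s{\left(V,Z \right)} = V + V Z$ ($s{\left(V,Z \right)} = V Z + V = V + V Z$)
$l = 297$
$s{\left(22,-8 \right)} - l = 22 \left(1 - 8\right) - 297 = 22 \left(-7\right) - 297 = -154 - 297 = -451$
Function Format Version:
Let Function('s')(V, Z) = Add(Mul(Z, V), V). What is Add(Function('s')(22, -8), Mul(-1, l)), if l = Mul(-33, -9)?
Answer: -451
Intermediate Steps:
Function('s')(V, Z) = Add(V, Mul(V, Z)) (Function('s')(V, Z) = Add(Mul(V, Z), V) = Add(V, Mul(V, Z)))
l = 297
Add(Function('s')(22, -8), Mul(-1, l)) = Add(Mul(22, Add(1, -8)), Mul(-1, 297)) = Add(Mul(22, -7), -297) = Add(-154, -297) = -451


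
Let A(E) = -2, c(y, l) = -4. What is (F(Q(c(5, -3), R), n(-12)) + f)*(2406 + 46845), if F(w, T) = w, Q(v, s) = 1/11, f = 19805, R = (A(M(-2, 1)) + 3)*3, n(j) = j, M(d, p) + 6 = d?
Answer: 10729625856/11 ≈ 9.7542e+8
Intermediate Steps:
M(d, p) = -6 + d
R = 3 (R = (-2 + 3)*3 = 1*3 = 3)
Q(v, s) = 1/11
(F(Q(c(5, -3), R), n(-12)) + f)*(2406 + 46845) = (1/11 + 19805)*(2406 + 46845) = (217856/11)*49251 = 10729625856/11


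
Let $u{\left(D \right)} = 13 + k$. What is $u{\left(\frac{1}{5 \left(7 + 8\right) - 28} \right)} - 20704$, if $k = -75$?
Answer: $-20766$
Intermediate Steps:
$u{\left(D \right)} = -62$ ($u{\left(D \right)} = 13 - 75 = -62$)
$u{\left(\frac{1}{5 \left(7 + 8\right) - 28} \right)} - 20704 = -62 - 20704 = -20766$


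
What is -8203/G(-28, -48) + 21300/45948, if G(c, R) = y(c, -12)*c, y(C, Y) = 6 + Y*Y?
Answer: 5552041/2297400 ≈ 2.4167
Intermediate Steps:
y(C, Y) = 6 + Y**2
G(c, R) = 150*c (G(c, R) = (6 + (-12)**2)*c = (6 + 144)*c = 150*c)
-8203/G(-28, -48) + 21300/45948 = -8203/(150*(-28)) + 21300/45948 = -8203/(-4200) + 21300*(1/45948) = -8203*(-1/4200) + 1775/3829 = 8203/4200 + 1775/3829 = 5552041/2297400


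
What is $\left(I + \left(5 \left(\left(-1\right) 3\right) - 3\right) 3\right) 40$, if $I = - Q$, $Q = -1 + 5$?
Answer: $-2320$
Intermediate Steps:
$Q = 4$
$I = -4$ ($I = \left(-1\right) 4 = -4$)
$\left(I + \left(5 \left(\left(-1\right) 3\right) - 3\right) 3\right) 40 = \left(-4 + \left(5 \left(\left(-1\right) 3\right) - 3\right) 3\right) 40 = \left(-4 + \left(5 \left(-3\right) - 3\right) 3\right) 40 = \left(-4 + \left(-15 - 3\right) 3\right) 40 = \left(-4 - 54\right) 40 = \left(-58\right) 40 = -2320$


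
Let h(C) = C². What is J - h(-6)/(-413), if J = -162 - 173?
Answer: -138319/413 ≈ -334.91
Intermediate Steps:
J = -335
J - h(-6)/(-413) = -335 - (-6)²/(-413) = -335 - 36*(-1)/413 = -335 - 1*(-36/413) = -335 + 36/413 = -138319/413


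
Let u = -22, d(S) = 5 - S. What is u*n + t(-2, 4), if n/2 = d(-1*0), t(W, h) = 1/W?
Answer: -441/2 ≈ -220.50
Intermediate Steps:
n = 10 (n = 2*(5 - (-1)*0) = 2*(5 - 1*0) = 2*(5 + 0) = 2*5 = 10)
u*n + t(-2, 4) = -22*10 + 1/(-2) = -220 - ½ = -441/2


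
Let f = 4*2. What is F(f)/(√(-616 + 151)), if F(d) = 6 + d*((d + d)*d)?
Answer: -206*I*√465/93 ≈ -47.765*I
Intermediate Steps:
f = 8
F(d) = 6 + 2*d³ (F(d) = 6 + d*((2*d)*d) = 6 + d*(2*d²) = 6 + 2*d³)
F(f)/(√(-616 + 151)) = (6 + 2*8³)/(√(-616 + 151)) = (6 + 2*512)/(√(-465)) = (6 + 1024)/((I*√465)) = 1030*(-I*√465/465) = -206*I*√465/93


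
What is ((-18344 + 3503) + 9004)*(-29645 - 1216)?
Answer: 180135657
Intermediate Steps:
((-18344 + 3503) + 9004)*(-29645 - 1216) = (-14841 + 9004)*(-30861) = -5837*(-30861) = 180135657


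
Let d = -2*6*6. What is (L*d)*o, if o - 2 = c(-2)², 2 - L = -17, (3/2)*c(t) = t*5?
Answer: -63536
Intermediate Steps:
c(t) = 10*t/3 (c(t) = 2*(t*5)/3 = 2*(5*t)/3 = 10*t/3)
L = 19 (L = 2 - 1*(-17) = 2 + 17 = 19)
o = 418/9 (o = 2 + ((10/3)*(-2))² = 2 + (-20/3)² = 2 + 400/9 = 418/9 ≈ 46.444)
d = -72 (d = -12*6 = -72)
(L*d)*o = (19*(-72))*(418/9) = -1368*418/9 = -63536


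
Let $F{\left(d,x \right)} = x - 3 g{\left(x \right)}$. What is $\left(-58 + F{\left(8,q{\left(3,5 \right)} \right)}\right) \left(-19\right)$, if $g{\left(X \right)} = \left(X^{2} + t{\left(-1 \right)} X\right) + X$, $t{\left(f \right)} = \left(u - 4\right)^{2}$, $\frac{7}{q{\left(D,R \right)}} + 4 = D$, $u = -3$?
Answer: $-15922$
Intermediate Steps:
$q{\left(D,R \right)} = \frac{7}{-4 + D}$
$t{\left(f \right)} = 49$ ($t{\left(f \right)} = \left(-3 - 4\right)^{2} = \left(-7\right)^{2} = 49$)
$g{\left(X \right)} = X^{2} + 50 X$ ($g{\left(X \right)} = \left(X^{2} + 49 X\right) + X = X^{2} + 50 X$)
$F{\left(d,x \right)} = x - 3 x \left(50 + x\right)$
$\left(-58 + F{\left(8,q{\left(3,5 \right)} \right)}\right) \left(-19\right) = \left(-58 + \frac{7}{-4 + 3} \left(-149 - 3 \frac{7}{-4 + 3}\right)\right) \left(-19\right) = \left(-58 + \frac{7}{-1} \left(-149 - 3 \frac{7}{-1}\right)\right) \left(-19\right) = \left(-58 + 7 \left(-1\right) \left(-149 - 3 \cdot 7 \left(-1\right)\right)\right) \left(-19\right) = \left(-58 - 7 \left(-149 - -21\right)\right) \left(-19\right) = \left(-58 - 7 \left(-149 + 21\right)\right) \left(-19\right) = \left(-58 - -896\right) \left(-19\right) = \left(-58 + 896\right) \left(-19\right) = 838 \left(-19\right) = -15922$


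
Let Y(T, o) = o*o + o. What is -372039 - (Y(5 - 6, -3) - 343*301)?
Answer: -268802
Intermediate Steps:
Y(T, o) = o + o**2 (Y(T, o) = o**2 + o = o + o**2)
-372039 - (Y(5 - 6, -3) - 343*301) = -372039 - (-3*(1 - 3) - 343*301) = -372039 - (-3*(-2) - 103243) = -372039 - (6 - 103243) = -372039 - 1*(-103237) = -372039 + 103237 = -268802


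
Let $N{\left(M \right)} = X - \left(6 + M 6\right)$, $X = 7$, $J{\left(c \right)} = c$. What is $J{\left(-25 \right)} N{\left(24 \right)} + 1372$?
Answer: $4947$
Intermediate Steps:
$N{\left(M \right)} = 1 - 6 M$ ($N{\left(M \right)} = 7 - \left(6 + M 6\right) = 7 - \left(6 + 6 M\right) = 1 - 6 M$)
$J{\left(-25 \right)} N{\left(24 \right)} + 1372 = - 25 \left(1 - 144\right) + 1372 = \left(-25\right) \left(-143\right) + 1372 = 3575 + 1372 = 4947$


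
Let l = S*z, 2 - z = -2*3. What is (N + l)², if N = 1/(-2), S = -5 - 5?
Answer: 25921/4 ≈ 6480.3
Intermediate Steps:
S = -10
z = 8 (z = 2 - (-2)*3 = 2 - 1*(-6) = 2 + 6 = 8)
l = -80 (l = -10*8 = -80)
N = -½ ≈ -0.50000
(N + l)² = (-½ - 80)² = (-161/2)² = 25921/4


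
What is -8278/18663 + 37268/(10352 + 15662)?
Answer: 240094396/242749641 ≈ 0.98906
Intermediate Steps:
-8278/18663 + 37268/(10352 + 15662) = -8278*1/18663 + 37268/26014 = -8278/18663 + 37268*(1/26014) = -8278/18663 + 18634/13007 = 240094396/242749641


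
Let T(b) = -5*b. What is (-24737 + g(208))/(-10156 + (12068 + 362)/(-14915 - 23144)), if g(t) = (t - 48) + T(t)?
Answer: 974957403/386539634 ≈ 2.5223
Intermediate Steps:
g(t) = -48 - 4*t (g(t) = (t - 48) - 5*t = (-48 + t) - 5*t = -48 - 4*t)
(-24737 + g(208))/(-10156 + (12068 + 362)/(-14915 - 23144)) = (-24737 + (-48 - 4*208))/(-10156 + (12068 + 362)/(-14915 - 23144)) = (-24737 + (-48 - 832))/(-10156 + 12430/(-38059)) = (-24737 - 880)/(-10156 + 12430*(-1/38059)) = -25617/(-10156 - 12430/38059) = -25617/(-386539634/38059) = -25617*(-38059/386539634) = 974957403/386539634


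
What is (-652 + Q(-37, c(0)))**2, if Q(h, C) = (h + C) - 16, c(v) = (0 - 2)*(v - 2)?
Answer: 491401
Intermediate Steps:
c(v) = 4 - 2*v (c(v) = -2*(-2 + v) = 4 - 2*v)
Q(h, C) = -16 + C + h (Q(h, C) = (C + h) - 16 = -16 + C + h)
(-652 + Q(-37, c(0)))**2 = (-652 + (-16 + (4 - 2*0) - 37))**2 = (-652 + (-16 + (4 + 0) - 37))**2 = (-652 + (-16 + 4 - 37))**2 = (-652 - 49)**2 = (-701)**2 = 491401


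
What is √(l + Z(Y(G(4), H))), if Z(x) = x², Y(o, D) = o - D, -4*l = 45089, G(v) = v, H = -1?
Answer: I*√44989/2 ≈ 106.05*I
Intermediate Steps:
l = -45089/4 (l = -¼*45089 = -45089/4 ≈ -11272.)
√(l + Z(Y(G(4), H))) = √(-45089/4 + (4 - 1*(-1))²) = √(-45089/4 + (4 + 1)²) = √(-45089/4 + 5²) = √(-45089/4 + 25) = √(-44989/4) = I*√44989/2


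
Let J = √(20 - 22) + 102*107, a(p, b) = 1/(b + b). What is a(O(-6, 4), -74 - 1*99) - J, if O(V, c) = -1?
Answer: -3776245/346 - I*√2 ≈ -10914.0 - 1.4142*I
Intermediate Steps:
a(p, b) = 1/(2*b)
J = 10914 + I*√2 (J = √(-2) + 10914 = I*√2 + 10914 = 10914 + I*√2 ≈ 10914.0 + 1.4142*I)
a(O(-6, 4), -74 - 1*99) - J = 1/(2*(-74 - 1*99)) - (10914 + I*√2) = 1/(2*(-74 - 99)) + (-10914 - I*√2) = (½)/(-173) + (-10914 - I*√2) = (½)*(-1/173) + (-10914 - I*√2) = -1/346 + (-10914 - I*√2) = -3776245/346 - I*√2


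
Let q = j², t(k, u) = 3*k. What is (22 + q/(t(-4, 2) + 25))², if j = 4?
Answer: 91204/169 ≈ 539.67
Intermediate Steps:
q = 16 (q = 4² = 16)
(22 + q/(t(-4, 2) + 25))² = (22 + 16/(3*(-4) + 25))² = (22 + 16/(-12 + 25))² = (22 + 16/13)² = (302/13)² = 91204/169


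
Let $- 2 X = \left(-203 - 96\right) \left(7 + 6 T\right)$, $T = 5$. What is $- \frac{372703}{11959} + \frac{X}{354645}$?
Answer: $- \frac{7141140769}{229254030} \approx -31.149$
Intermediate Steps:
$X = \frac{11063}{2}$ ($X = - \frac{\left(-203 - 96\right) \left(7 + 6 \cdot 5\right)}{2} = - \frac{\left(-299\right) \left(7 + 30\right)}{2} = - \frac{\left(-299\right) 37}{2} = \left(- \frac{1}{2}\right) \left(-11063\right) = \frac{11063}{2} \approx 5531.5$)
$- \frac{372703}{11959} + \frac{X}{354645} = - \frac{372703}{11959} + \frac{11063}{2 \cdot 354645} = \left(-372703\right) \frac{1}{11959} + \frac{11063}{2} \cdot \frac{1}{354645} = - \frac{372703}{11959} + \frac{299}{19170} = - \frac{7141140769}{229254030}$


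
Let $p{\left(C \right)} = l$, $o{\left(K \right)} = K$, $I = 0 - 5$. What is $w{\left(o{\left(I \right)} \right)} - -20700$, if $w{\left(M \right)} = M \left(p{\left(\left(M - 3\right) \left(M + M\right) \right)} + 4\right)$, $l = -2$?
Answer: $20690$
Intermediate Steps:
$I = -5$
$p{\left(C \right)} = -2$
$w{\left(M \right)} = 2 M$ ($w{\left(M \right)} = M \left(-2 + 4\right) = M 2 = 2 M$)
$w{\left(o{\left(I \right)} \right)} - -20700 = 2 \left(-5\right) - -20700 = -10 + 20700 = 20690$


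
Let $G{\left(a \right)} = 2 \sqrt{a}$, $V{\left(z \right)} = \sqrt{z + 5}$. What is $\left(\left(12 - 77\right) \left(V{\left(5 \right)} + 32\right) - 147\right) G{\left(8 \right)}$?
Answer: $- 8908 \sqrt{2} - 520 \sqrt{5} \approx -13761.0$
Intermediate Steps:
$V{\left(z \right)} = \sqrt{5 + z}$
$\left(\left(12 - 77\right) \left(V{\left(5 \right)} + 32\right) - 147\right) G{\left(8 \right)} = \left(\left(12 - 77\right) \left(\sqrt{5 + 5} + 32\right) - 147\right) 2 \sqrt{8} = \left(- 65 \left(\sqrt{10} + 32\right) - 147\right) 2 \cdot 2 \sqrt{2} = \left(- 65 \left(32 + \sqrt{10}\right) - 147\right) 4 \sqrt{2} = \left(\left(-2080 - 65 \sqrt{10}\right) - 147\right) 4 \sqrt{2} = \left(-2227 - 65 \sqrt{10}\right) 4 \sqrt{2} = 4 \sqrt{2} \left(-2227 - 65 \sqrt{10}\right)$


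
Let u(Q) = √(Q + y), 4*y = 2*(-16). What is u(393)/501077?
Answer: √385/501077 ≈ 3.9159e-5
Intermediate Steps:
y = -8 (y = (2*(-16))/4 = (¼)*(-32) = -8)
u(Q) = √(-8 + Q) (u(Q) = √(Q - 8) = √(-8 + Q))
u(393)/501077 = √(-8 + 393)/501077 = √385*(1/501077) = √385/501077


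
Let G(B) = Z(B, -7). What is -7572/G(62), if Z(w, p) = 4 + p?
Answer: 2524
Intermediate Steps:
G(B) = -3 (G(B) = 4 - 7 = -3)
-7572/G(62) = -7572/(-3) = -7572*(-⅓) = 2524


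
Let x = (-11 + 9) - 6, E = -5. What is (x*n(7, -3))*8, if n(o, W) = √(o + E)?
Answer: -64*√2 ≈ -90.510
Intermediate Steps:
n(o, W) = √(-5 + o) (n(o, W) = √(o - 5) = √(-5 + o))
x = -8 (x = -2 - 6 = -8)
(x*n(7, -3))*8 = -8*√(-5 + 7)*8 = -8*√2*8 = -64*√2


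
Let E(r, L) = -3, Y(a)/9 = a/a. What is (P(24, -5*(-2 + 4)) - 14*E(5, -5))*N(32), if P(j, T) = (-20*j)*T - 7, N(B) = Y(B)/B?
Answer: 43515/32 ≈ 1359.8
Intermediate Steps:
Y(a) = 9 (Y(a) = 9*(a/a) = 9*1 = 9)
N(B) = 9/B
P(j, T) = -7 - 20*T*j (P(j, T) = -20*T*j - 7 = -7 - 20*T*j)
(P(24, -5*(-2 + 4)) - 14*E(5, -5))*N(32) = ((-7 - 20*(-5*(-2 + 4))*24) - 14*(-3))*(9/32) = ((-7 - 20*(-5*2)*24) + 42)*(9*(1/32)) = ((-7 - 20*(-10)*24) + 42)*(9/32) = ((-7 + 4800) + 42)*(9/32) = (4793 + 42)*(9/32) = 4835*(9/32) = 43515/32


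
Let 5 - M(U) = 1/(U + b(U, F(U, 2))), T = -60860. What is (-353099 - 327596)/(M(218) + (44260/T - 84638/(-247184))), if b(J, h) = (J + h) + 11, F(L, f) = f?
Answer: -114945298933167080/778962145093 ≈ -1.4756e+5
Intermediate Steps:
b(J, h) = 11 + J + h
M(U) = 5 - 1/(13 + 2*U) (M(U) = 5 - 1/(U + (11 + U + 2)) = 5 - 1/(U + (13 + U)) = 5 - 1/(13 + 2*U))
(-353099 - 327596)/(M(218) + (44260/T - 84638/(-247184))) = (-353099 - 327596)/(2*(32 + 5*218)/(13 + 2*218) + (44260/(-60860) - 84638/(-247184))) = -680695/(2*(32 + 1090)/(13 + 436) + (44260*(-1/60860) - 84638*(-1/247184))) = -680695/(2*1122/449 + (-2213/3043 + 42319/123592)) = -680695/(2*(1/449)*1122 - 144732379/376090456) = -680695/(2244/449 - 144732379/376090456) = -680695/778962145093/168864614744 = -680695*168864614744/778962145093 = -114945298933167080/778962145093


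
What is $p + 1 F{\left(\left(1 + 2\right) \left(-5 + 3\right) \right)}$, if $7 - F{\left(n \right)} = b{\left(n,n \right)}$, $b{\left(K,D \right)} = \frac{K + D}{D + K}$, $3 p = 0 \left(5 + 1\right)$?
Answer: $6$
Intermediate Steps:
$p = 0$ ($p = \frac{0 \left(5 + 1\right)}{3} = \frac{0 \cdot 6}{3} = \frac{1}{3} \cdot 0 = 0$)
$b{\left(K,D \right)} = 1$ ($b{\left(K,D \right)} = \frac{D + K}{D + K} = 1$)
$F{\left(n \right)} = 6$ ($F{\left(n \right)} = 7 - 1 = 6$)
$p + 1 F{\left(\left(1 + 2\right) \left(-5 + 3\right) \right)} = 0 + 1 \cdot 6 = 0 + 6 = 6$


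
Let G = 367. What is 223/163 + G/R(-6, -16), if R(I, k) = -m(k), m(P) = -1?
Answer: 60044/163 ≈ 368.37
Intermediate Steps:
R(I, k) = 1 (R(I, k) = -1*(-1) = 1)
223/163 + G/R(-6, -16) = 223/163 + 367/1 = 223*(1/163) + 367*1 = 223/163 + 367 = 60044/163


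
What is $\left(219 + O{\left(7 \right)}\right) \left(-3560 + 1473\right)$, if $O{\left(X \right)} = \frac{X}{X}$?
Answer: $-459140$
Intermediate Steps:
$O{\left(X \right)} = 1$
$\left(219 + O{\left(7 \right)}\right) \left(-3560 + 1473\right) = \left(219 + 1\right) \left(-3560 + 1473\right) = 220 \left(-2087\right) = -459140$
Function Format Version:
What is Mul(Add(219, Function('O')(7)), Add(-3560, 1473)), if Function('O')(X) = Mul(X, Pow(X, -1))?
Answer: -459140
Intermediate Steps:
Function('O')(X) = 1
Mul(Add(219, Function('O')(7)), Add(-3560, 1473)) = Mul(Add(219, 1), Add(-3560, 1473)) = Mul(220, -2087) = -459140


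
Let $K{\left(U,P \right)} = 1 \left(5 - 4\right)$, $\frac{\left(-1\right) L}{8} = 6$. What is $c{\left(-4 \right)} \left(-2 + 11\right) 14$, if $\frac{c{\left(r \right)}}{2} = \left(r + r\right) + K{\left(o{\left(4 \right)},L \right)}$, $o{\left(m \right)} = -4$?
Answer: $-1764$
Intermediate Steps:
$L = -48$ ($L = \left(-8\right) 6 = -48$)
$K{\left(U,P \right)} = 1$ ($K{\left(U,P \right)} = 1 \cdot 1 = 1$)
$c{\left(r \right)} = 2 + 4 r$ ($c{\left(r \right)} = 2 \left(\left(r + r\right) + 1\right) = 2 \left(2 r + 1\right) = 2 \left(1 + 2 r\right) = 2 + 4 r$)
$c{\left(-4 \right)} \left(-2 + 11\right) 14 = \left(2 + 4 \left(-4\right)\right) \left(-2 + 11\right) 14 = \left(2 - 16\right) 9 \cdot 14 = \left(-14\right) 9 \cdot 14 = \left(-126\right) 14 = -1764$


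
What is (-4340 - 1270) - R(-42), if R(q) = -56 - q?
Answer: -5596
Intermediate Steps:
(-4340 - 1270) - R(-42) = (-4340 - 1270) - (-56 - 1*(-42)) = -5610 - (-56 + 42) = -5610 - 1*(-14) = -5610 + 14 = -5596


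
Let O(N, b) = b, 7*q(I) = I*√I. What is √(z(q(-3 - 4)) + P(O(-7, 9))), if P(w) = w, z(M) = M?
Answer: √(9 - I*√7) ≈ 3.0316 - 0.43637*I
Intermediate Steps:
q(I) = I^(3/2)/7 (q(I) = (I*√I)/7 = I^(3/2)/7)
√(z(q(-3 - 4)) + P(O(-7, 9))) = √((-3 - 4)^(3/2)/7 + 9) = √((-7)^(3/2)/7 + 9) = √((-7*I*√7)/7 + 9) = √(-I*√7 + 9) = √(9 - I*√7)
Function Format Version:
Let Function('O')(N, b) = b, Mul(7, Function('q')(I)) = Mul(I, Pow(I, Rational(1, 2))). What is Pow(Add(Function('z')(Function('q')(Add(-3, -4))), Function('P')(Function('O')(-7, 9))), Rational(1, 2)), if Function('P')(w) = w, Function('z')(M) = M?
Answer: Pow(Add(9, Mul(-1, I, Pow(7, Rational(1, 2)))), Rational(1, 2)) ≈ Add(3.0316, Mul(-0.43637, I))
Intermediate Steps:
Function('q')(I) = Mul(Rational(1, 7), Pow(I, Rational(3, 2))) (Function('q')(I) = Mul(Rational(1, 7), Mul(I, Pow(I, Rational(1, 2)))) = Mul(Rational(1, 7), Pow(I, Rational(3, 2))))
Pow(Add(Function('z')(Function('q')(Add(-3, -4))), Function('P')(Function('O')(-7, 9))), Rational(1, 2)) = Pow(Add(Mul(Rational(1, 7), Pow(Add(-3, -4), Rational(3, 2))), 9), Rational(1, 2)) = Pow(Add(Mul(Rational(1, 7), Pow(-7, Rational(3, 2))), 9), Rational(1, 2)) = Pow(Add(Mul(Rational(1, 7), Mul(-7, I, Pow(7, Rational(1, 2)))), 9), Rational(1, 2)) = Pow(Add(Mul(-1, I, Pow(7, Rational(1, 2))), 9), Rational(1, 2)) = Pow(Add(9, Mul(-1, I, Pow(7, Rational(1, 2)))), Rational(1, 2))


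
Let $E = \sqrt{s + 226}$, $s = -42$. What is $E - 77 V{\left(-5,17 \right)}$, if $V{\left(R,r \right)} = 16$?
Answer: $-1232 + 2 \sqrt{46} \approx -1218.4$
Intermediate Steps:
$E = 2 \sqrt{46}$ ($E = \sqrt{-42 + 226} = \sqrt{184} = 2 \sqrt{46} \approx 13.565$)
$E - 77 V{\left(-5,17 \right)} = 2 \sqrt{46} - 1232 = -1232 + 2 \sqrt{46}$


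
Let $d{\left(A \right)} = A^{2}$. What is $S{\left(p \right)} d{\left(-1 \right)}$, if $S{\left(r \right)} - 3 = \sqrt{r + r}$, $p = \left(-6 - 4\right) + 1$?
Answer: $3 + 3 i \sqrt{2} \approx 3.0 + 4.2426 i$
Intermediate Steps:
$p = -9$ ($p = -10 + 1 = -9$)
$S{\left(r \right)} = 3 + \sqrt{2} \sqrt{r}$ ($S{\left(r \right)} = 3 + \sqrt{r + r} = 3 + \sqrt{2 r} = 3 + \sqrt{2} \sqrt{r}$)
$S{\left(p \right)} d{\left(-1 \right)} = \left(3 + \sqrt{2} \sqrt{-9}\right) \left(-1\right)^{2} = \left(3 + \sqrt{2} \cdot 3 i\right) 1 = \left(3 + 3 i \sqrt{2}\right) 1 = 3 + 3 i \sqrt{2}$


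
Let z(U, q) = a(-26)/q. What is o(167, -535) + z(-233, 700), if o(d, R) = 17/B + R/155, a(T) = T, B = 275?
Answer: -81801/23870 ≈ -3.4269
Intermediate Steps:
z(U, q) = -26/q
o(d, R) = 17/275 + R/155
o(167, -535) + z(-233, 700) = (17/275 + (1/155)*(-535)) - 26/700 = (17/275 - 107/31) - 26*1/700 = -28898/8525 - 13/350 = -81801/23870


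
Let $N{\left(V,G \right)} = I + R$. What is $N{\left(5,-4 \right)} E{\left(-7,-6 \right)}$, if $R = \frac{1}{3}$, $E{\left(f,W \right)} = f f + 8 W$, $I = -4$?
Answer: $- \frac{11}{3} \approx -3.6667$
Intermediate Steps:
$E{\left(f,W \right)} = f^{2} + 8 W$
$R = \frac{1}{3} \approx 0.33333$
$N{\left(V,G \right)} = - \frac{11}{3}$ ($N{\left(V,G \right)} = -4 + \frac{1}{3} = - \frac{11}{3}$)
$N{\left(5,-4 \right)} E{\left(-7,-6 \right)} = - \frac{11 \left(\left(-7\right)^{2} + 8 \left(-6\right)\right)}{3} = - \frac{11 \left(49 - 48\right)}{3} = \left(- \frac{11}{3}\right) 1 = - \frac{11}{3}$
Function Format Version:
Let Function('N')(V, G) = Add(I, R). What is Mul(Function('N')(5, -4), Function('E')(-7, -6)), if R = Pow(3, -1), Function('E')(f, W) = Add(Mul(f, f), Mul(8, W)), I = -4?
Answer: Rational(-11, 3) ≈ -3.6667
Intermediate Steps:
Function('E')(f, W) = Add(Pow(f, 2), Mul(8, W))
R = Rational(1, 3) ≈ 0.33333
Function('N')(V, G) = Rational(-11, 3) (Function('N')(V, G) = Add(-4, Rational(1, 3)) = Rational(-11, 3))
Mul(Function('N')(5, -4), Function('E')(-7, -6)) = Mul(Rational(-11, 3), Add(Pow(-7, 2), Mul(8, -6))) = Mul(Rational(-11, 3), Add(49, -48)) = Mul(Rational(-11, 3), 1) = Rational(-11, 3)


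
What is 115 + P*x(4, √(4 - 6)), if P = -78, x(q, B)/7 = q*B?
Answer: 115 - 2184*I*√2 ≈ 115.0 - 3088.6*I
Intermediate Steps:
x(q, B) = 7*B*q (x(q, B) = 7*(q*B) = 7*(B*q) = 7*B*q)
115 + P*x(4, √(4 - 6)) = 115 - 546*√(4 - 6)*4 = 115 - 546*√(-2)*4 = 115 - 546*I*√2*4 = 115 - 2184*I*√2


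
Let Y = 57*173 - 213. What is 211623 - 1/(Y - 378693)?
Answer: 78098410036/369045 ≈ 2.1162e+5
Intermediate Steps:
Y = 9648 (Y = 9861 - 213 = 9648)
211623 - 1/(Y - 378693) = 211623 - 1/(9648 - 378693) = 211623 - 1/(-369045) = 211623 - 1*(-1/369045) = 211623 + 1/369045 = 78098410036/369045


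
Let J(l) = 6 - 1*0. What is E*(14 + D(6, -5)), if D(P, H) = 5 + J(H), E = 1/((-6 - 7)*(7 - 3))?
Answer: -25/52 ≈ -0.48077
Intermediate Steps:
J(l) = 6 (J(l) = 6 + 0 = 6)
E = -1/52 (E = 1/(-13*4) = 1/(-52) = -1/52 ≈ -0.019231)
D(P, H) = 11 (D(P, H) = 5 + 6 = 11)
E*(14 + D(6, -5)) = -(14 + 11)/52 = -1/52*25 = -25/52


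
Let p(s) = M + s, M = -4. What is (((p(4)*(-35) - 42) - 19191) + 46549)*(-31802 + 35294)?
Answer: 95387472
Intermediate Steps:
p(s) = -4 + s
(((p(4)*(-35) - 42) - 19191) + 46549)*(-31802 + 35294) = ((((-4 + 4)*(-35) - 42) - 19191) + 46549)*(-31802 + 35294) = (((0*(-35) - 42) - 19191) + 46549)*3492 = (((0 - 42) - 19191) + 46549)*3492 = ((-42 - 19191) + 46549)*3492 = (-19233 + 46549)*3492 = 27316*3492 = 95387472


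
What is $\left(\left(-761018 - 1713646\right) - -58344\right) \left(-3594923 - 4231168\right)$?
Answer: $18910340205120$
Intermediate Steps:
$\left(\left(-761018 - 1713646\right) - -58344\right) \left(-3594923 - 4231168\right) = \left(\left(-761018 - 1713646\right) + 58344\right) \left(-7826091\right) = \left(-2474664 + 58344\right) \left(-7826091\right) = \left(-2416320\right) \left(-7826091\right) = 18910340205120$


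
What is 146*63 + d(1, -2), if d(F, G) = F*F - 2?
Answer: 9197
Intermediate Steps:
d(F, G) = -2 + F**2 (d(F, G) = F**2 - 2 = -2 + F**2)
146*63 + d(1, -2) = 146*63 + (-2 + 1**2) = 9198 + (-2 + 1) = 9198 - 1 = 9197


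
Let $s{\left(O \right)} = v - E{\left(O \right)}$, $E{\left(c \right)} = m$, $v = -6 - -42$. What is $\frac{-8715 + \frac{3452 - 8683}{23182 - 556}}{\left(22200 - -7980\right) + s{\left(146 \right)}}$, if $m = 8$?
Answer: $- \frac{197190821}{683486208} \approx -0.28851$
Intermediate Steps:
$v = 36$ ($v = -6 + 42 = 36$)
$E{\left(c \right)} = 8$
$s{\left(O \right)} = 28$ ($s{\left(O \right)} = 36 - 8 = 28$)
$\frac{-8715 + \frac{3452 - 8683}{23182 - 556}}{\left(22200 - -7980\right) + s{\left(146 \right)}} = \frac{-8715 + \frac{3452 - 8683}{23182 - 556}}{\left(22200 - -7980\right) + 28} = \frac{-8715 - \frac{5231}{22626}}{\left(22200 + 7980\right) + 28} = \frac{-8715 - \frac{5231}{22626}}{30180 + 28} = \frac{-8715 - \frac{5231}{22626}}{30208} = \left(- \frac{197190821}{22626}\right) \frac{1}{30208} = - \frac{197190821}{683486208}$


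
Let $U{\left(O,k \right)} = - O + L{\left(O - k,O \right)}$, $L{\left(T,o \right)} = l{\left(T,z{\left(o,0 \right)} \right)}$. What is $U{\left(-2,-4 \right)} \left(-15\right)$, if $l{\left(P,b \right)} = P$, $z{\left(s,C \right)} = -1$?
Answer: $-60$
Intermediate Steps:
$L{\left(T,o \right)} = T$
$U{\left(O,k \right)} = - k$ ($U{\left(O,k \right)} = - O + \left(O - k\right) = - k$)
$U{\left(-2,-4 \right)} \left(-15\right) = \left(-1\right) \left(-4\right) \left(-15\right) = 4 \left(-15\right) = -60$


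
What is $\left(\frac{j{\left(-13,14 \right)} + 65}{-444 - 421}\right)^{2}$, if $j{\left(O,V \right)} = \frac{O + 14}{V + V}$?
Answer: $\frac{3316041}{586608400} \approx 0.0056529$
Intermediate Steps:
$j{\left(O,V \right)} = \frac{14 + O}{2 V}$
$\left(\frac{j{\left(-13,14 \right)} + 65}{-444 - 421}\right)^{2} = \left(\frac{\frac{14 - 13}{2 \cdot 14} + 65}{-444 - 421}\right)^{2} = \left(\frac{\frac{1}{2} \cdot \frac{1}{14} \cdot 1 + 65}{-865}\right)^{2} = \left(\left(\frac{1}{28} + 65\right) \left(- \frac{1}{865}\right)\right)^{2} = \left(\frac{1821}{28} \left(- \frac{1}{865}\right)\right)^{2} = \left(- \frac{1821}{24220}\right)^{2} = \frac{3316041}{586608400}$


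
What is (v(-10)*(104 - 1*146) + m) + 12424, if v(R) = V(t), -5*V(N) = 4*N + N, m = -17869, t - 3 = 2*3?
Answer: -5067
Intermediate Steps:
t = 9 (t = 3 + 2*3 = 3 + 6 = 9)
V(N) = -N (V(N) = -(4*N + N)/5 = -N)
v(R) = -9 (v(R) = -1*9 = -9)
(v(-10)*(104 - 1*146) + m) + 12424 = (-9*(104 - 1*146) - 17869) + 12424 = (-9*(104 - 146) - 17869) + 12424 = (-9*(-42) - 17869) + 12424 = (378 - 17869) + 12424 = -17491 + 12424 = -5067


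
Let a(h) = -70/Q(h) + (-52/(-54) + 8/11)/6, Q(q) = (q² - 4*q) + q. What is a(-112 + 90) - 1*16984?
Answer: -75663032/4455 ≈ -16984.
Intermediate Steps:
Q(q) = q² - 3*q
a(h) = 251/891 - 70/(h*(-3 + h)) (a(h) = -70*1/(h*(-3 + h)) + (-52/(-54) + 8/11)/6 = -70/(h*(-3 + h)) + (-52*(-1/54) + 8*(1/11))*(⅙) = -70/(h*(-3 + h)) + (26/27 + 8/11)*(⅙) = -70/(h*(-3 + h)) + (502/297)*(⅙) = -70/(h*(-3 + h)) + 251/891 = 251/891 - 70/(h*(-3 + h)))
a(-112 + 90) - 1*16984 = (-62370 + 251*(-112 + 90)*(-3 + (-112 + 90)))/(891*(-112 + 90)*(-3 + (-112 + 90))) - 1*16984 = (1/891)*(-62370 + 251*(-22)*(-3 - 22))/(-22*(-3 - 22)) - 16984 = (1/891)*(-1/22)*(-62370 + 251*(-22)*(-25))/(-25) - 16984 = (1/891)*(-1/22)*(-1/25)*(-62370 + 138050) - 16984 = (1/891)*(-1/22)*(-1/25)*75680 - 16984 = 688/4455 - 16984 = -75663032/4455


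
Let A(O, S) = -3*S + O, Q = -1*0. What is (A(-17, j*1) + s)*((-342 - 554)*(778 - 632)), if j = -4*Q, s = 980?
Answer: -125975808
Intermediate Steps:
Q = 0
j = 0 (j = -4*0 = 0)
A(O, S) = O - 3*S
(A(-17, j*1) + s)*((-342 - 554)*(778 - 632)) = ((-17 - 0) + 980)*((-342 - 554)*(778 - 632)) = ((-17 - 3*0) + 980)*(-896*146) = ((-17 + 0) + 980)*(-130816) = (-17 + 980)*(-130816) = 963*(-130816) = -125975808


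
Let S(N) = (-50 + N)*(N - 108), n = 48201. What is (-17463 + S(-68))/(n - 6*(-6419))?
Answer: 661/17343 ≈ 0.038113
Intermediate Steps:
S(N) = (-108 + N)*(-50 + N) (S(N) = (-50 + N)*(-108 + N) = (-108 + N)*(-50 + N))
(-17463 + S(-68))/(n - 6*(-6419)) = (-17463 + (5400 + (-68)² - 158*(-68)))/(48201 - 6*(-6419)) = (-17463 + (5400 + 4624 + 10744))/(48201 + 38514) = (-17463 + 20768)/86715 = 3305*(1/86715) = 661/17343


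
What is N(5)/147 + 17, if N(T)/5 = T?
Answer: 2524/147 ≈ 17.170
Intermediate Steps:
N(T) = 5*T
N(5)/147 + 17 = (5*5)/147 + 17 = (1/147)*25 + 17 = 25/147 + 17 = 2524/147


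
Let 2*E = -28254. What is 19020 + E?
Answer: 4893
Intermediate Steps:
E = -14127 (E = (1/2)*(-28254) = -14127)
19020 + E = 19020 - 14127 = 4893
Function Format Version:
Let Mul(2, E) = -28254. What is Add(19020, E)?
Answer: 4893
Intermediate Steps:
E = -14127 (E = Mul(Rational(1, 2), -28254) = -14127)
Add(19020, E) = Add(19020, -14127) = 4893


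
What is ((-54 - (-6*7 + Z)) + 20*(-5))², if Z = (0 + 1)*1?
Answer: 12769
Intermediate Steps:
Z = 1 (Z = 1*1 = 1)
((-54 - (-6*7 + Z)) + 20*(-5))² = ((-54 - (-6*7 + 1)) + 20*(-5))² = ((-54 - (-42 + 1)) - 100)² = ((-54 - 1*(-41)) - 100)² = ((-54 + 41) - 100)² = (-13 - 100)² = (-113)² = 12769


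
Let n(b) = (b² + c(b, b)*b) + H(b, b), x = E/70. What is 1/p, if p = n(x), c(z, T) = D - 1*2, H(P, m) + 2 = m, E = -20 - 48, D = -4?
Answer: 1225/4656 ≈ 0.26310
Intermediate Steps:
E = -68
H(P, m) = -2 + m
c(z, T) = -6 (c(z, T) = -4 - 1*2 = -4 - 2 = -6)
x = -34/35 (x = -68/70 = -68*1/70 = -34/35 ≈ -0.97143)
n(b) = -2 + b² - 5*b (n(b) = (b² - 6*b) + (-2 + b) = -2 + b² - 5*b)
p = 4656/1225 (p = -2 + (-34/35)² - 5*(-34/35) = -2 + 1156/1225 + 34/7 = 4656/1225 ≈ 3.8008)
1/p = 1/(4656/1225) = 1225/4656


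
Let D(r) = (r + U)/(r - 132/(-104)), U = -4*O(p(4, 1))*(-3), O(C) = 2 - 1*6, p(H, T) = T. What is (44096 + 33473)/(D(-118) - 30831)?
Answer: -235421915/93567769 ≈ -2.5161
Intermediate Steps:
O(C) = -4 (O(C) = 2 - 6 = -4)
U = -48 (U = -4*(-4)*(-3) = 16*(-3) = -48)
D(r) = (-48 + r)/(33/26 + r) (D(r) = (r - 48)/(r - 132/(-104)) = (-48 + r)/(r - 132*(-1/104)) = (-48 + r)/(r + 33/26) = (-48 + r)/(33/26 + r))
(44096 + 33473)/(D(-118) - 30831) = (44096 + 33473)/(26*(-48 - 118)/(33 + 26*(-118)) - 30831) = 77569/(26*(-166)/(33 - 3068) - 30831) = 77569/(26*(-166)/(-3035) - 30831) = 77569/(26*(-1/3035)*(-166) - 30831) = 77569/(4316/3035 - 30831) = 77569/(-93567769/3035) = 77569*(-3035/93567769) = -235421915/93567769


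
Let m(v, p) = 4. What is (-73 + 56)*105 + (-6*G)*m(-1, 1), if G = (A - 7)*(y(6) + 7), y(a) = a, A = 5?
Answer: -1161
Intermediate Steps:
G = -26 (G = (5 - 7)*(6 + 7) = -2*13 = -26)
(-73 + 56)*105 + (-6*G)*m(-1, 1) = (-73 + 56)*105 - 6*(-26)*4 = -17*105 + 156*4 = -1785 + 624 = -1161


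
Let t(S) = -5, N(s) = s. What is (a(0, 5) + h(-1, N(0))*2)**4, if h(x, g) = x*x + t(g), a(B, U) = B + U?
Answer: 81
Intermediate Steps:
h(x, g) = -5 + x**2 (h(x, g) = x*x - 5 = x**2 - 5 = -5 + x**2)
(a(0, 5) + h(-1, N(0))*2)**4 = ((0 + 5) + (-5 + (-1)**2)*2)**4 = (5 + (-5 + 1)*2)**4 = (5 - 4*2)**4 = (5 - 8)**4 = (-3)**4 = 81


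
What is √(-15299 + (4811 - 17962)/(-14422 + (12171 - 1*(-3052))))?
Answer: 5*I*√43672834/267 ≈ 123.76*I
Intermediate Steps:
√(-15299 + (4811 - 17962)/(-14422 + (12171 - 1*(-3052)))) = √(-15299 - 13151/(-14422 + (12171 + 3052))) = √(-15299 - 13151/(-14422 + 15223)) = √(-15299 - 13151/801) = √(-12267650/801) = 5*I*√43672834/267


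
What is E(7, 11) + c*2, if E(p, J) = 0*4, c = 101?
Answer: 202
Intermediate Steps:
E(p, J) = 0
E(7, 11) + c*2 = 0 + 101*2 = 0 + 202 = 202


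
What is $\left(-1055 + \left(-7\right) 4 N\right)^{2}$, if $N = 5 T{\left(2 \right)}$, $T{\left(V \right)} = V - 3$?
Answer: $837225$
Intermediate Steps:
$T{\left(V \right)} = -3 + V$ ($T{\left(V \right)} = V - 3 = -3 + V$)
$N = -5$ ($N = 5 \left(-3 + 2\right) = 5 \left(-1\right) = -5$)
$\left(-1055 + \left(-7\right) 4 N\right)^{2} = \left(-1055 + \left(-7\right) 4 \left(-5\right)\right)^{2} = \left(-1055 - -140\right)^{2} = \left(-1055 + 140\right)^{2} = \left(-915\right)^{2} = 837225$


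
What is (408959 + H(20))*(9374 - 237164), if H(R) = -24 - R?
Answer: -93146747850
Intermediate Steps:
(408959 + H(20))*(9374 - 237164) = (408959 + (-24 - 1*20))*(9374 - 237164) = (408959 + (-24 - 20))*(-227790) = (408959 - 44)*(-227790) = 408915*(-227790) = -93146747850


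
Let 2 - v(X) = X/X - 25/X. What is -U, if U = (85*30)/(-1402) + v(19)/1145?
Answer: 27706781/15250255 ≈ 1.8168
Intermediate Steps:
v(X) = 1 + 25/X (v(X) = 2 - (X/X - 25/X) = 2 - (1 - 25/X) = 2 + (-1 + 25/X) = 1 + 25/X)
U = -27706781/15250255 (U = (85*30)/(-1402) + ((25 + 19)/19)/1145 = 2550*(-1/1402) + ((1/19)*44)*(1/1145) = -1275/701 + (44/19)*(1/1145) = -1275/701 + 44/21755 = -27706781/15250255 ≈ -1.8168)
-U = -1*(-27706781/15250255) = 27706781/15250255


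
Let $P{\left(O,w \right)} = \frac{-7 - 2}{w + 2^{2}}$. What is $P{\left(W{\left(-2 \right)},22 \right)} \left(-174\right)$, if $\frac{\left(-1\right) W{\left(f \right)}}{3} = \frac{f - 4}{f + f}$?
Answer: $\frac{783}{13} \approx 60.231$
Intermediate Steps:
$W{\left(f \right)} = - \frac{3 \left(-4 + f\right)}{2 f}$ ($W{\left(f \right)} = - 3 \frac{f - 4}{f + f} = - 3 \frac{-4 + f}{2 f} = - \frac{3 \left(-4 + f\right)}{2 f}$)
$P{\left(O,w \right)} = - \frac{9}{4 + w}$ ($P{\left(O,w \right)} = - \frac{9}{w + 4} = - \frac{9}{4 + w}$)
$P{\left(W{\left(-2 \right)},22 \right)} \left(-174\right) = - \frac{9}{4 + 22} \left(-174\right) = - \frac{9}{26} \left(-174\right) = \left(-9\right) \frac{1}{26} \left(-174\right) = \left(- \frac{9}{26}\right) \left(-174\right) = \frac{783}{13}$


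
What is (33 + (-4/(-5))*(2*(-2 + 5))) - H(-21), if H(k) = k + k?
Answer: 399/5 ≈ 79.800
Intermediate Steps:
H(k) = 2*k
(33 + (-4/(-5))*(2*(-2 + 5))) - H(-21) = (33 + (-4/(-5))*(2*(-2 + 5))) - 2*(-21) = (33 + (-4*(-⅕))*(2*3)) - 1*(-42) = (33 + (⅘)*6) + 42 = (33 + 24/5) + 42 = 189/5 + 42 = 399/5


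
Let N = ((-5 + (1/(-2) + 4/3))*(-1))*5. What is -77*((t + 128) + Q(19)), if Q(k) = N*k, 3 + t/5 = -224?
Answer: 282359/6 ≈ 47060.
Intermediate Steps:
t = -1135 (t = -15 + 5*(-224) = -15 - 1120 = -1135)
N = 125/6 (N = ((-5 + (1*(-½) + 4*(⅓)))*(-1))*5 = ((-5 + (-½ + 4/3))*(-1))*5 = ((-5 + ⅚)*(-1))*5 = -25/6*(-1)*5 = (25/6)*5 = 125/6 ≈ 20.833)
Q(k) = 125*k/6
-77*((t + 128) + Q(19)) = -77*((-1135 + 128) + (125/6)*19) = -77*(-1007 + 2375/6) = -77*(-3667/6) = 282359/6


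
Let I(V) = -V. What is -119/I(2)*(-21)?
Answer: -2499/2 ≈ -1249.5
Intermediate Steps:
-119/I(2)*(-21) = -119/((-1*2))*(-21) = -119/(-2)*(-21) = -119*(-½)*(-21) = (119/2)*(-21) = -2499/2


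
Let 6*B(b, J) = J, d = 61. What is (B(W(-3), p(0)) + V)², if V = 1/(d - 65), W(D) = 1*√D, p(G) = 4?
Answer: 25/144 ≈ 0.17361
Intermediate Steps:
W(D) = √D
B(b, J) = J/6
V = -¼ (V = 1/(61 - 65) = 1/(-4) = -¼ ≈ -0.25000)
(B(W(-3), p(0)) + V)² = ((⅙)*4 - ¼)² = (⅔ - ¼)² = (5/12)² = 25/144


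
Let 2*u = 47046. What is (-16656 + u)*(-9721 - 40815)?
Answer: -347030712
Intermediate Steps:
u = 23523 (u = (½)*47046 = 23523)
(-16656 + u)*(-9721 - 40815) = (-16656 + 23523)*(-9721 - 40815) = 6867*(-50536) = -347030712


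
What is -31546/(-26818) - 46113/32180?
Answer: -110754077/431501620 ≈ -0.25667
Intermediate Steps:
-31546/(-26818) - 46113/32180 = -31546*(-1/26818) - 46113*1/32180 = 15773/13409 - 46113/32180 = -110754077/431501620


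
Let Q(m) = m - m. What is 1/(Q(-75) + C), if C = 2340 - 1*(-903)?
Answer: 1/3243 ≈ 0.00030836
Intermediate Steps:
C = 3243 (C = 2340 + 903 = 3243)
Q(m) = 0
1/(Q(-75) + C) = 1/(0 + 3243) = 1/3243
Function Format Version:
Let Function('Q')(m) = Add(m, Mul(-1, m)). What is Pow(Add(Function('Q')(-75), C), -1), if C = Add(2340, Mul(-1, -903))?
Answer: Rational(1, 3243) ≈ 0.00030836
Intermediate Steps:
C = 3243 (C = Add(2340, 903) = 3243)
Function('Q')(m) = 0
Pow(Add(Function('Q')(-75), C), -1) = Pow(Add(0, 3243), -1) = Pow(3243, -1) = Rational(1, 3243)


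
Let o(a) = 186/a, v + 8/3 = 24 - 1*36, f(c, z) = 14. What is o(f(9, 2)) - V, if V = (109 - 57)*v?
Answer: 16295/21 ≈ 775.95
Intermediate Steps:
v = -44/3 (v = -8/3 + (24 - 1*36) = -8/3 + (24 - 36) = -8/3 - 12 = -44/3 ≈ -14.667)
V = -2288/3 (V = (109 - 57)*(-44/3) = 52*(-44/3) = -2288/3 ≈ -762.67)
o(f(9, 2)) - V = 186/14 - 1*(-2288/3) = 186*(1/14) + 2288/3 = 93/7 + 2288/3 = 16295/21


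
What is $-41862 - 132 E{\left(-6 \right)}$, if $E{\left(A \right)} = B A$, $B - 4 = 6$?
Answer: $-33942$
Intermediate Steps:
$B = 10$ ($B = 4 + 6 = 10$)
$E{\left(A \right)} = 10 A$
$-41862 - 132 E{\left(-6 \right)} = -41862 - 132 \cdot 10 \left(-6\right) = -41862 - -7920 = -41862 + 7920 = -33942$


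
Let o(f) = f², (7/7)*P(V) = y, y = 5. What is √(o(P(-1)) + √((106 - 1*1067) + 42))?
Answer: √(25 + I*√919) ≈ 5.6698 + 2.6734*I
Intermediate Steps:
P(V) = 5
√(o(P(-1)) + √((106 - 1*1067) + 42)) = √(5² + √((106 - 1*1067) + 42)) = √(25 + √((106 - 1067) + 42)) = √(25 + √(-961 + 42)) = √(25 + √(-919)) = √(25 + I*√919)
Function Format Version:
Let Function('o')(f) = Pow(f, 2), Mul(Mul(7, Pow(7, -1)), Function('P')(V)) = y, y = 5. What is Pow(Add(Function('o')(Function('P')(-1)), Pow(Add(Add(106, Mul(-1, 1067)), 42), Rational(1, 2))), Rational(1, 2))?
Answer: Pow(Add(25, Mul(I, Pow(919, Rational(1, 2)))), Rational(1, 2)) ≈ Add(5.6698, Mul(2.6734, I))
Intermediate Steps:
Function('P')(V) = 5
Pow(Add(Function('o')(Function('P')(-1)), Pow(Add(Add(106, Mul(-1, 1067)), 42), Rational(1, 2))), Rational(1, 2)) = Pow(Add(Pow(5, 2), Pow(Add(Add(106, Mul(-1, 1067)), 42), Rational(1, 2))), Rational(1, 2)) = Pow(Add(25, Pow(Add(Add(106, -1067), 42), Rational(1, 2))), Rational(1, 2)) = Pow(Add(25, Pow(Add(-961, 42), Rational(1, 2))), Rational(1, 2)) = Pow(Add(25, Pow(-919, Rational(1, 2))), Rational(1, 2)) = Pow(Add(25, Mul(I, Pow(919, Rational(1, 2)))), Rational(1, 2))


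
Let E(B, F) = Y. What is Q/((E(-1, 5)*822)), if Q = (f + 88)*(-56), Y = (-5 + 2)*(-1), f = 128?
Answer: -672/137 ≈ -4.9051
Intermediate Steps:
Y = 3 (Y = -3*(-1) = 3)
E(B, F) = 3
Q = -12096 (Q = (128 + 88)*(-56) = 216*(-56) = -12096)
Q/((E(-1, 5)*822)) = -12096/(3*822) = -12096/2466 = -12096*1/2466 = -672/137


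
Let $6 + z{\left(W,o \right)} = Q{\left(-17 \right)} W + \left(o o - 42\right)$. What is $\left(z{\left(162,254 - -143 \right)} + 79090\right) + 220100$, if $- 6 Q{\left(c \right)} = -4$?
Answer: $456859$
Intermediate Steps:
$Q{\left(c \right)} = \frac{2}{3}$ ($Q{\left(c \right)} = \left(- \frac{1}{6}\right) \left(-4\right) = \frac{2}{3}$)
$z{\left(W,o \right)} = -48 + o^{2} + \frac{2 W}{3}$ ($z{\left(W,o \right)} = -6 + \left(\frac{2 W}{3} + \left(o o - 42\right)\right) = -6 + \left(\frac{2 W}{3} + \left(o^{2} - 42\right)\right) = -6 + \left(\frac{2 W}{3} + \left(-42 + o^{2}\right)\right) = -6 + \left(-42 + o^{2} + \frac{2 W}{3}\right) = -48 + o^{2} + \frac{2 W}{3}$)
$\left(z{\left(162,254 - -143 \right)} + 79090\right) + 220100 = \left(\left(-48 + \left(254 - -143\right)^{2} + \frac{2}{3} \cdot 162\right) + 79090\right) + 220100 = \left(\left(-48 + \left(254 + 143\right)^{2} + 108\right) + 79090\right) + 220100 = \left(\left(-48 + 397^{2} + 108\right) + 79090\right) + 220100 = \left(\left(-48 + 157609 + 108\right) + 79090\right) + 220100 = \left(157669 + 79090\right) + 220100 = 236759 + 220100 = 456859$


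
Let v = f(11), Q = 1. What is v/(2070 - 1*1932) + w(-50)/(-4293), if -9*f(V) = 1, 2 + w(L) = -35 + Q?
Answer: 499/65826 ≈ 0.0075806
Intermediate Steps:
w(L) = -36 (w(L) = -2 + (-35 + 1) = -2 - 34 = -36)
f(V) = -⅑ (f(V) = -⅑*1 = -⅑)
v = -⅑ ≈ -0.11111
v/(2070 - 1*1932) + w(-50)/(-4293) = -1/(9*(2070 - 1*1932)) - 36/(-4293) = -1/(9*(2070 - 1932)) - 36*(-1/4293) = -⅑/138 + 4/477 = -⅑*1/138 + 4/477 = -1/1242 + 4/477 = 499/65826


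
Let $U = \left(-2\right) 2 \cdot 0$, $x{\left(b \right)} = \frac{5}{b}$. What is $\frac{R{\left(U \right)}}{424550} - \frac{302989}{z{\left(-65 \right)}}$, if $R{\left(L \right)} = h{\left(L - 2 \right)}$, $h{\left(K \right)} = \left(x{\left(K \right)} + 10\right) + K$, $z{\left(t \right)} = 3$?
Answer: $- \frac{257267959867}{2547300} \approx -1.01 \cdot 10^{5}$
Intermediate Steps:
$U = 0$ ($U = \left(-4\right) 0 = 0$)
$h{\left(K \right)} = 10 + K + \frac{5}{K}$ ($h{\left(K \right)} = \left(\frac{5}{K} + 10\right) + K = \left(10 + \frac{5}{K}\right) + K = 10 + K + \frac{5}{K}$)
$R{\left(L \right)} = 8 + L + \frac{5}{-2 + L}$ ($R{\left(L \right)} = 10 + \left(L - 2\right) + \frac{5}{L - 2} = 10 + \left(-2 + L\right) + \frac{5}{-2 + L} = 8 + L + \frac{5}{-2 + L}$)
$\frac{R{\left(U \right)}}{424550} - \frac{302989}{z{\left(-65 \right)}} = \frac{\frac{1}{-2 + 0} \left(5 + \left(-2 + 0\right) \left(8 + 0\right)\right)}{424550} - \frac{302989}{3} = \frac{5 - 16}{-2} \cdot \frac{1}{424550} - \frac{302989}{3} = - \frac{5 - 16}{2} \cdot \frac{1}{424550} - \frac{302989}{3} = \left(- \frac{1}{2}\right) \left(-11\right) \frac{1}{424550} - \frac{302989}{3} = \frac{11}{2} \cdot \frac{1}{424550} - \frac{302989}{3} = \frac{11}{849100} - \frac{302989}{3} = - \frac{257267959867}{2547300}$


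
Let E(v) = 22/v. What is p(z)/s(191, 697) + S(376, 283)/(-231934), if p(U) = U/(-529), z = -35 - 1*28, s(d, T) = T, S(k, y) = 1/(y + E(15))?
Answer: 3667247007/21464787316442 ≈ 0.00017085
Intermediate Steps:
S(k, y) = 1/(22/15 + y) (S(k, y) = 1/(y + 22/15) = 1/(22/15 + y))
z = -63 (z = -35 - 28 = -63)
p(U) = -U/529 (p(U) = U*(-1/529) = -U/529)
p(z)/s(191, 697) + S(376, 283)/(-231934) = -1/529*(-63)/697 + (15/(22 + 15*283))/(-231934) = (63/529)*(1/697) + (15/(22 + 4245))*(-1/231934) = 63/368713 + (15/4267)*(-1/231934) = 63/368713 - 15/989662378 = 3667247007/21464787316442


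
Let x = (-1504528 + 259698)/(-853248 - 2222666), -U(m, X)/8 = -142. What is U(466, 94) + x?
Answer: 1747741567/1537957 ≈ 1136.4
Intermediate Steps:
U(m, X) = 1136 (U(m, X) = -8*(-142) = 1136)
x = 622415/1537957 (x = -1244830/(-3075914) = -1244830*(-1/3075914) = 622415/1537957 ≈ 0.40470)
U(466, 94) + x = 1136 + 622415/1537957 = 1747741567/1537957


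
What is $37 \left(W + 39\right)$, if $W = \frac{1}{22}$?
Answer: $\frac{31783}{22} \approx 1444.7$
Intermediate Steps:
$W = \frac{1}{22} \approx 0.045455$
$37 \left(W + 39\right) = 37 \left(\frac{1}{22} + 39\right) = 37 \cdot \frac{859}{22} = \frac{31783}{22}$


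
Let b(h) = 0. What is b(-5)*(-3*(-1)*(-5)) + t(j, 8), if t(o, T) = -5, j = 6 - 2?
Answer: -5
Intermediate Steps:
j = 4
b(-5)*(-3*(-1)*(-5)) + t(j, 8) = 0*(-3*(-1)*(-5)) - 5 = 0*(3*(-5)) - 5 = 0*(-15) - 5 = 0 - 5 = -5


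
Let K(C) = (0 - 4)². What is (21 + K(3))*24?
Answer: 888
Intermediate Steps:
K(C) = 16 (K(C) = (-4)² = 16)
(21 + K(3))*24 = (21 + 16)*24 = 37*24 = 888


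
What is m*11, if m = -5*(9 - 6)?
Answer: -165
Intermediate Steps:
m = -15 (m = -5*3 = -15)
m*11 = -15*11 = -165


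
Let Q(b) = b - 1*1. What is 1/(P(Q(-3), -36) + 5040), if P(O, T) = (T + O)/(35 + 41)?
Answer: 19/95750 ≈ 0.00019843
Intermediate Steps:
Q(b) = -1 + b (Q(b) = b - 1 = -1 + b)
P(O, T) = O/76 + T/76 (P(O, T) = (O + T)/76 = (O + T)*(1/76) = O/76 + T/76)
1/(P(Q(-3), -36) + 5040) = 1/(((-1 - 3)/76 + (1/76)*(-36)) + 5040) = 1/(((1/76)*(-4) - 9/19) + 5040) = 1/((-1/19 - 9/19) + 5040) = 1/(-10/19 + 5040) = 1/(95750/19) = 19/95750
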